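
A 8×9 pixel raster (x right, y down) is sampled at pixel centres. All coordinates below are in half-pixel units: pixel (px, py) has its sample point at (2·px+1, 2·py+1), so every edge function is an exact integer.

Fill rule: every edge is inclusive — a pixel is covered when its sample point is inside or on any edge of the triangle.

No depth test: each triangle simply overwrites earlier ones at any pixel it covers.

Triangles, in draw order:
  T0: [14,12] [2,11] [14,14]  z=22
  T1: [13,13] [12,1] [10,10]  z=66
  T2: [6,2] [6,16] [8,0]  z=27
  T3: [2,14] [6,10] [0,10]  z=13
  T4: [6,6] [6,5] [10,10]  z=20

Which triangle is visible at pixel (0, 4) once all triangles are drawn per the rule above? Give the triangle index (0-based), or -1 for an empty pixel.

T0:
  2·area = 24  (B↔C swapped to make it positive)
  edge (14, 12)→(14, 14): d=(0,2) inclusive
  edge (14, 14)→(2, 11): d=(-12,-3) inclusive
  edge (2, 11)→(14, 12): d=(12,1) inclusive
    (5,6)@(11, 13): e=[6,3,15] → #
    (6,6)@(13, 13): e=[2,9,13] → #
    (7,6)@(15, 13): e=[-2,15,11] → ·
    (5,7)@(11, 15): e=[6,-21,39] → ·
    (6,7)@(13, 15): e=[2,-15,37] → ·
  covered (2 px):
    · · · · · · · ·
    · · · · · · · ·
    · · · · · · · ·
    · · · · · · · ·
    · · · · · · · ·
    · · · · · · · ·
    · · · · · # # ·
    · · · · · · · ·
    · · · · · · · ·
T1:
  2·area = 33  (B↔C swapped to make it positive)
  edge (13, 13)→(10, 10): d=(-3,-3) inclusive
  edge (10, 10)→(12, 1): d=(2,-9) inclusive
  edge (12, 1)→(13, 13): d=(1,12) inclusive
    (0,0)@(1, 1): e=[0,-99,132] → ·  [on edge]
    (1,1)@(3, 3): e=[0,-77,110] → ·  [on edge]
    (2,2)@(5, 5): e=[0,-55,88] → ·  [on edge]
    (3,3)@(7, 7): e=[0,-33,66] → ·  [on edge]
    (5,3)@(11, 7): e=[12,3,18] → #
    (6,3)@(13, 7): e=[18,21,-6] → ·
    (4,4)@(9, 9): e=[0,-11,44] → ·  [on edge]
    (5,4)@(11, 9): e=[6,7,20] → #
    (6,4)@(13, 9): e=[12,25,-4] → ·
    (5,5)@(11, 11): e=[0,11,22] → #  [on edge]
    (6,5)@(13, 11): e=[6,29,-2] → ·
    (5,6)@(11, 13): e=[-6,15,24] → ·
    (6,6)@(13, 13): e=[0,33,0] → #  [on edge]
    (7,7)@(15, 15): e=[0,55,-22] → ·  [on edge]
  covered (4 px):
    · · · · · · · ·
    · · · · · · · ·
    · · · · · · · ·
    · · · · · # · ·
    · · · · · # · ·
    · · · · · # · ·
    · · · · · · # ·
    · · · · · · · ·
    · · · · · · · ·
T2:
  2·area = 28  (B↔C swapped to make it positive)
  edge (6, 2)→(8, 0): d=(2,-2) inclusive
  edge (8, 0)→(6, 16): d=(-2,16) inclusive
  edge (6, 16)→(6, 2): d=(0,-14) inclusive
    (3,0)@(7, 1): e=[0,14,14] → #  [on edge]
    (4,0)@(9, 1): e=[4,-18,42] → ·
    (2,1)@(5, 3): e=[0,42,-14] → ·  [on edge]
    (3,1)@(7, 3): e=[4,10,14] → #
    (4,1)@(9, 3): e=[8,-22,42] → ·
    (1,2)@(3, 5): e=[0,70,-42] → ·  [on edge]
    (3,2)@(7, 5): e=[8,6,14] → #
    (4,2)@(9, 5): e=[12,-26,42] → ·
    (0,3)@(1, 7): e=[0,98,-70] → ·  [on edge]
    (3,3)@(7, 7): e=[12,2,14] → #
    (4,3)@(9, 7): e=[16,-30,42] → ·
    (3,4)@(7, 9): e=[16,-2,14] → ·
  covered (4 px):
    · · · # · · · ·
    · · · # · · · ·
    · · · # · · · ·
    · · · # · · · ·
    · · · · · · · ·
    · · · · · · · ·
    · · · · · · · ·
    · · · · · · · ·
    · · · · · · · ·
T3:
  2·area = 24  (B↔C swapped to make it positive)
  edge (2, 14)→(0, 10): d=(-2,-4) inclusive
  edge (0, 10)→(6, 10): d=(6,0) inclusive
  edge (6, 10)→(2, 14): d=(-4,4) inclusive
    (7,0)@(15, 1): e=[78,-54,0] → ·  [on edge]
    (6,1)@(13, 3): e=[66,-42,0] → ·  [on edge]
    (5,2)@(11, 5): e=[54,-30,0] → ·  [on edge]
    (4,3)@(9, 7): e=[42,-18,0] → ·  [on edge]
    (3,4)@(7, 9): e=[30,-6,0] → ·  [on edge]
    (0,5)@(1, 11): e=[2,6,16] → #
    (1,5)@(3, 11): e=[10,6,8] → #
    (2,5)@(5, 11): e=[18,6,0] → #  [on edge]
    (3,5)@(7, 11): e=[26,6,-8] → ·
    (0,6)@(1, 13): e=[-2,18,8] → ·
    (1,6)@(3, 13): e=[6,18,0] → #  [on edge]
    (2,6)@(5, 13): e=[14,18,-8] → ·
    (0,7)@(1, 15): e=[-6,30,0] → ·  [on edge]
  covered (4 px):
    · · · · · · · ·
    · · · · · · · ·
    · · · · · · · ·
    · · · · · · · ·
    · · · · · · · ·
    # # # · · · · ·
    · # · · · · · ·
    · · · · · · · ·
    · · · · · · · ·
T4:
  2·area = 4
  edge (6, 6)→(6, 5): d=(0,-1) inclusive
  edge (6, 5)→(10, 10): d=(4,5) inclusive
  edge (10, 10)→(6, 6): d=(-4,-4) inclusive
    (0,0)@(1, 1): e=[-5,9,0] → ·  [on edge]
    (1,1)@(3, 3): e=[-3,7,0] → ·  [on edge]
    (2,2)@(5, 5): e=[-1,5,0] → ·  [on edge]
    (3,3)@(7, 7): e=[1,3,0] → #  [on edge]
    (4,3)@(9, 7): e=[3,-7,8] → ·
    (3,4)@(7, 9): e=[1,11,-8] → ·
    (4,4)@(9, 9): e=[3,1,0] → #  [on edge]
    (5,4)@(11, 9): e=[5,-9,8] → ·
    (4,5)@(9, 11): e=[3,9,-8] → ·
    (5,5)@(11, 11): e=[5,-1,0] → ·  [on edge]
    (6,6)@(13, 13): e=[7,-3,0] → ·  [on edge]
    (7,7)@(15, 15): e=[9,-5,0] → ·  [on edge]
  covered (2 px):
    · · · · · · · ·
    · · · · · · · ·
    · · · · · · · ·
    · · · # · · · ·
    · · · · # · · ·
    · · · · · · · ·
    · · · · · · · ·
    · · · · · · · ·
    · · · · · · · ·

Z-buffer (winner per pixel, '.' = empty):
  . . . 2 . . . .
  . . . 2 . . . .
  . . . 2 . . . .
  . . . 4 . 1 . .
  . . . . 4 1 . .
  3 3 3 . . 1 . .
  . 3 . . . 0 1 .
  . . . . . . . .
  . . . . . . . .

Answer: -1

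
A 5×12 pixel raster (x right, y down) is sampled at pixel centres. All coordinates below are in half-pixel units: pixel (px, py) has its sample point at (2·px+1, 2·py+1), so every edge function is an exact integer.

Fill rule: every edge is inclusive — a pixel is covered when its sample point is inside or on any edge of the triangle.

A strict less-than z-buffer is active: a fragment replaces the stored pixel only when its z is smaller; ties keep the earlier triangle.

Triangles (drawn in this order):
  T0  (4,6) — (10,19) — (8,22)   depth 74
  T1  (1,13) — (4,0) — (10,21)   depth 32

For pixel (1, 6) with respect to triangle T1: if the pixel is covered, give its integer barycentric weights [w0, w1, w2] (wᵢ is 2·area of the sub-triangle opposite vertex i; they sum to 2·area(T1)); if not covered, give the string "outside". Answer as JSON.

T0:
  2·area = 44
  edge (4, 6)→(10, 19): d=(6,13) inclusive
  edge (10, 19)→(8, 22): d=(-2,3) inclusive
  edge (8, 22)→(4, 6): d=(-4,-16) inclusive
    (2,4)@(5, 9): e=[5,35,4] → X
    (3,4)@(7, 9): e=[-21,29,36] → .
    (2,5)@(5, 11): e=[17,31,-4] → .
    (3,6)@(7, 13): e=[3,21,20] → X
    (4,6)@(9, 13): e=[-23,15,52] → .
    (3,7)@(7, 15): e=[15,17,12] → X
    (4,7)@(9, 15): e=[-11,11,44] → .
    (3,8)@(7, 17): e=[27,13,4] → X
    (4,8)@(9, 17): e=[1,7,36] → X
    (3,9)@(7, 19): e=[39,9,-4] → .
    (4,9)@(9, 19): e=[13,3,28] → X
    (4,10)@(9, 21): e=[25,-1,20] → .
  covered (6 px):
    . . . . .
    . . . . .
    . . . . .
    . . . . .
    . . X . .
    . . . . .
    . . . X .
    . . . X .
    . . . X X
    . . . . X
    . . . . .
    . . . . .
T1:
  2·area = 141
  edge (1, 13)→(4, 0): d=(3,-13) inclusive
  edge (4, 0)→(10, 21): d=(6,21) inclusive
  edge (10, 21)→(1, 13): d=(-9,-8) inclusive
    (1,2)@(3, 5): e=[2,51,88] → X
    (2,2)@(5, 5): e=[28,9,104] → X
    (3,2)@(7, 5): e=[54,-33,120] → .
    (1,3)@(3, 7): e=[8,63,70] → X
    (3,3)@(7, 7): e=[60,-21,102] → .
    (1,4)@(3, 9): e=[14,75,52] → X
    (3,4)@(7, 9): e=[66,-9,84] → .
    (1,5)@(3, 11): e=[20,87,34] → X
    (3,5)@(7, 11): e=[72,3,66] → X
    (4,5)@(9, 11): e=[98,-39,82] → .
    (0,6)@(1, 13): e=[0,141,0] → X  [on edge]
    (4,6)@(9, 13): e=[104,-27,64] → .
  covered (17 px):
    . . . . .
    . . . . .
    . X X . .
    . X X . .
    . X X . .
    . X X X .
    X X X X .
    . . X X .
    . . . X .
    . . . . X
    . . . . .
    . . . . .

Final: [99,16,26]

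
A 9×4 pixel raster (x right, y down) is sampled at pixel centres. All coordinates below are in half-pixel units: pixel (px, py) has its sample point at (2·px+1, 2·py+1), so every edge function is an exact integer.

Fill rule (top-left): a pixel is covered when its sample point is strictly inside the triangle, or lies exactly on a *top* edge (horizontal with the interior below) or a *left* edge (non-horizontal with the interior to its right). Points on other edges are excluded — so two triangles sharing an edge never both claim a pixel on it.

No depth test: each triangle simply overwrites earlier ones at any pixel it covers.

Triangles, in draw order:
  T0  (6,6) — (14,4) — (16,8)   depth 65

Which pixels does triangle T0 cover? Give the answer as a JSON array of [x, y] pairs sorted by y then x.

T0:
  2·area = 36
  edge (6, 6)→(14, 4): d=(8,-2) top-left  bias=+0
  edge (14, 4)→(16, 8): d=(2,4) right/bottom  bias=-1
  edge (16, 8)→(6, 6): d=(-10,-2) top-left  bias=+0
    (0,2)@(1, 5): e=[-18,54,0] → .  [on edge]
    (5,2)@(11, 5): e=[2,14,20] → X
    (6,2)@(13, 5): e=[6,6,24] → X
    (7,2)@(15, 5): e=[10,-2,28] → .
    (5,3)@(11, 7): e=[18,18,0] → X  [on edge]
    (7,3)@(15, 7): e=[26,2,8] → X
    (8,3)@(17, 7): e=[30,-6,12] → .
  covered (5 px):
    . . . . . . . . .
    . . . . . . . . .
    . . . . . X X . .
    . . . . . X X X .

Result: [[5,2],[6,2],[5,3],[6,3],[7,3]]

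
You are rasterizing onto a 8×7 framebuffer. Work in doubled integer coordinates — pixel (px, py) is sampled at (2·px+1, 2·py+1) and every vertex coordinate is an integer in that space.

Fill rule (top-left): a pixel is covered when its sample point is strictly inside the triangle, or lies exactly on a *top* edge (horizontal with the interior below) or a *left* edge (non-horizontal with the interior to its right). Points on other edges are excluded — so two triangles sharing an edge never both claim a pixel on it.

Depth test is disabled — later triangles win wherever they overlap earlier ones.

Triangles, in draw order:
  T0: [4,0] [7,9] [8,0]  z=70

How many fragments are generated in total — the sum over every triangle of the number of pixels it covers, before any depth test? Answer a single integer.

T0:
  2·area = 36  (B↔C swapped to make it positive)
  edge (4, 0)→(8, 0): d=(4,0) top-left  bias=+0
  edge (8, 0)→(7, 9): d=(-1,9) right/bottom  bias=-1
  edge (7, 9)→(4, 0): d=(-3,-9) top-left  bias=+0
    (2,0)@(5, 1): e=[4,26,6] → X
    (3,0)@(7, 1): e=[4,8,24] → X
    (4,0)@(9, 1): e=[4,-10,42] → .
    (2,1)@(5, 3): e=[12,24,0] → X  [on edge]
    (4,1)@(9, 3): e=[12,-12,36] → .
    (2,2)@(5, 5): e=[20,22,-6] → .
    (3,2)@(7, 5): e=[20,4,12] → X
    (4,2)@(9, 5): e=[20,-14,30] → .
    (3,3)@(7, 7): e=[28,2,6] → X
    (4,3)@(9, 7): e=[28,-16,24] → .
    (3,4)@(7, 9): e=[36,0,0] → .  [on edge]
  covered (6 px):
    . . X X . . . .
    . . X X . . . .
    . . . X . . . .
    . . . X . . . .
    . . . . . . . .
    . . . . . . . .
    . . . . . . . .

Final: 6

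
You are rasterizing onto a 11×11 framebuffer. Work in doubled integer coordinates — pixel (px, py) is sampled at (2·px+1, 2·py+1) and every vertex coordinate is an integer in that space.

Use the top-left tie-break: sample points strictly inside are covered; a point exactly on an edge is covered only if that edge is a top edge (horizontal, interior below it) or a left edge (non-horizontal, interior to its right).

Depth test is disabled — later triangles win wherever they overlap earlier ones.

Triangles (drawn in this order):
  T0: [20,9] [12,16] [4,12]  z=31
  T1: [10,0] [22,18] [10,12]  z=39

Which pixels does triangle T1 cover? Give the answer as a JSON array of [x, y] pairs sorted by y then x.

T0:
  2·area = 88
  edge (20, 9)→(12, 16): d=(-8,7) right/bottom  bias=-1
  edge (12, 16)→(4, 12): d=(-8,-4) top-left  bias=+0
  edge (4, 12)→(20, 9): d=(16,-3) top-left  bias=+0
    (5,5)@(11, 11): e=[47,36,5] → #
    (6,5)@(13, 11): e=[33,44,11] → #
    (7,5)@(15, 11): e=[19,52,17] → #
    (8,5)@(17, 11): e=[5,60,23] → #
    (9,5)@(19, 11): e=[-9,68,29] → ·
    (3,6)@(7, 13): e=[59,4,25] → #
    (4,6)@(9, 13): e=[45,12,31] → #
    (8,6)@(17, 13): e=[-11,44,55] → ·
    (3,7)@(7, 15): e=[43,-12,57] → ·
    (4,7)@(9, 15): e=[29,-4,63] → ·
    (5,7)@(11, 15): e=[15,4,69] → #
    (7,7)@(15, 15): e=[-13,20,81] → ·
  covered (11 px):
    · · · · · · · · · · ·
    · · · · · · · · · · ·
    · · · · · · · · · · ·
    · · · · · · · · · · ·
    · · · · · · · · · · ·
    · · · · · # # # # · ·
    · · · # # # # # · · ·
    · · · · · # # · · · ·
    · · · · · · · · · · ·
    · · · · · · · · · · ·
    · · · · · · · · · · ·
T1:
  2·area = 144
  edge (10, 0)→(22, 18): d=(12,18) right/bottom  bias=-1
  edge (22, 18)→(10, 12): d=(-12,-6) top-left  bias=+0
  edge (10, 12)→(10, 0): d=(0,-12) top-left  bias=+0
    (5,1)@(11, 3): e=[18,114,12] → #
    (6,1)@(13, 3): e=[-18,126,36] → ·
    (5,2)@(11, 5): e=[42,90,12] → #
    (6,2)@(13, 5): e=[6,102,36] → #
    (7,2)@(15, 5): e=[-30,114,60] → ·
    (5,3)@(11, 7): e=[66,66,12] → #
    (7,3)@(15, 7): e=[-6,90,60] → ·
    (5,4)@(11, 9): e=[90,42,12] → #
    (7,4)@(15, 9): e=[18,66,60] → #
    (8,4)@(17, 9): e=[-18,78,84] → ·
    (5,5)@(11, 11): e=[114,18,12] → #
    (8,5)@(17, 11): e=[6,54,84] → #
  covered (18 px):
    · · · · · · · · · · ·
    · · · · · # · · · · ·
    · · · · · # # · · · ·
    · · · · · # # · · · ·
    · · · · · # # # · · ·
    · · · · · # # # # · ·
    · · · · · · # # # · ·
    · · · · · · · · # # ·
    · · · · · · · · · · #
    · · · · · · · · · · ·
    · · · · · · · · · · ·

Answer: [[5,1],[5,2],[6,2],[5,3],[6,3],[5,4],[6,4],[7,4],[5,5],[6,5],[7,5],[8,5],[6,6],[7,6],[8,6],[8,7],[9,7],[10,8]]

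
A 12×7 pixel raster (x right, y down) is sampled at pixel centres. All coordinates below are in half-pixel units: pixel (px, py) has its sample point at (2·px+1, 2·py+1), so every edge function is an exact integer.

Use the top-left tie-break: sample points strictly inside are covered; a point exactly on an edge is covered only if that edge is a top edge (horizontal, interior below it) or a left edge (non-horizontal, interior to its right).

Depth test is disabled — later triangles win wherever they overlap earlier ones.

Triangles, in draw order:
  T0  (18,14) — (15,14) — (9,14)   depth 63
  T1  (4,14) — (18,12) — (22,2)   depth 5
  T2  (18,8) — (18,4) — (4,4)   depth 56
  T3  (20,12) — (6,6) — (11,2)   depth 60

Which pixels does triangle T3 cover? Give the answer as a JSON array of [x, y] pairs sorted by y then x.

T0:
  degenerate (2·area = 0) — covers nothing
T1:
  2·area = 132  (B↔C swapped to make it positive)
  edge (4, 14)→(22, 2): d=(18,-12) top-left  bias=+0
  edge (22, 2)→(18, 12): d=(-4,10) right/bottom  bias=-1
  edge (18, 12)→(4, 14): d=(-14,2) right/bottom  bias=-1
    (10,1)@(21, 3): e=[6,6,120] → X
    (11,1)@(23, 3): e=[30,-14,116] → .
    (9,2)@(19, 5): e=[18,18,96] → X
    (10,2)@(21, 5): e=[42,-2,92] → .
    (7,3)@(15, 7): e=[6,50,76] → X
    (8,3)@(17, 7): e=[30,30,72] → X
    (10,3)@(21, 7): e=[78,-10,64] → .
    (6,4)@(13, 9): e=[18,62,52] → X
    (10,4)@(21, 9): e=[114,-18,36] → .
    (4,5)@(9, 11): e=[6,94,32] → X
    (5,5)@(11, 11): e=[30,74,28] → X
    (9,5)@(19, 11): e=[126,-6,12] → .
    (5,6)@(11, 13): e=[66,66,0] → .  [on edge]
  covered (16 px):
    . . . . . . . . . . . .
    . . . . . . . . . . X .
    . . . . . . . . . X . .
    . . . . . . . X X X . .
    . . . . . . X X X X . .
    . . . . X X X X X . . .
    . . . X X . . . . . . .
T2:
  2·area = 56  (B↔C swapped to make it positive)
  edge (18, 8)→(4, 4): d=(-14,-4) top-left  bias=+0
  edge (4, 4)→(18, 4): d=(14,0) top-left  bias=+0
  edge (18, 4)→(18, 8): d=(0,4) right/bottom  bias=-1
    (4,2)@(9, 5): e=[6,14,36] → X
    (5,2)@(11, 5): e=[14,14,28] → X
    (6,2)@(13, 5): e=[22,14,20] → X
    (7,2)@(15, 5): e=[30,14,12] → X
    (8,2)@(17, 5): e=[38,14,4] → X
    (9,2)@(19, 5): e=[46,14,-4] → .
    (4,3)@(9, 7): e=[-22,42,36] → .
    (5,3)@(11, 7): e=[-14,42,28] → .
    (6,3)@(13, 7): e=[-6,42,20] → .
    (7,3)@(15, 7): e=[2,42,12] → X
    (9,3)@(19, 7): e=[18,42,-4] → .
    (7,4)@(15, 9): e=[-26,70,12] → .
  covered (7 px):
    . . . . . . . . . . . .
    . . . . . . . . . . . .
    . . . . X X X X X . . .
    . . . . . . . X X . . .
    . . . . . . . . . . . .
    . . . . . . . . . . . .
    . . . . . . . . . . . .
T3:
  2·area = 86
  edge (20, 12)→(6, 6): d=(-14,-6) top-left  bias=+0
  edge (6, 6)→(11, 2): d=(5,-4) top-left  bias=+0
  edge (11, 2)→(20, 12): d=(9,10) right/bottom  bias=-1
    (5,1)@(11, 3): e=[72,5,9] → X
    (6,1)@(13, 3): e=[84,13,-11] → .
    (4,2)@(9, 5): e=[32,7,47] → X
    (6,2)@(13, 5): e=[56,23,7] → X
    (7,2)@(15, 5): e=[68,31,-13] → .
    (4,3)@(9, 7): e=[4,17,65] → X
    (7,3)@(15, 7): e=[40,41,5] → X
    (8,3)@(17, 7): e=[52,49,-15] → .
    (4,4)@(9, 9): e=[-24,27,83] → .
    (5,4)@(11, 9): e=[-12,35,63] → .
    (6,4)@(13, 9): e=[0,43,43] → X  [on edge]
    (8,4)@(17, 9): e=[24,59,3] → X
  covered (12 px):
    . . . . . . . . . . . .
    . . . . . X . . . . . .
    . . . . X X X . . . . .
    . . . . X X X X . . . .
    . . . . . . X X X . . .
    . . . . . . . . . X . .
    . . . . . . . . . . . .

Result: [[5,1],[4,2],[5,2],[6,2],[4,3],[5,3],[6,3],[7,3],[6,4],[7,4],[8,4],[9,5]]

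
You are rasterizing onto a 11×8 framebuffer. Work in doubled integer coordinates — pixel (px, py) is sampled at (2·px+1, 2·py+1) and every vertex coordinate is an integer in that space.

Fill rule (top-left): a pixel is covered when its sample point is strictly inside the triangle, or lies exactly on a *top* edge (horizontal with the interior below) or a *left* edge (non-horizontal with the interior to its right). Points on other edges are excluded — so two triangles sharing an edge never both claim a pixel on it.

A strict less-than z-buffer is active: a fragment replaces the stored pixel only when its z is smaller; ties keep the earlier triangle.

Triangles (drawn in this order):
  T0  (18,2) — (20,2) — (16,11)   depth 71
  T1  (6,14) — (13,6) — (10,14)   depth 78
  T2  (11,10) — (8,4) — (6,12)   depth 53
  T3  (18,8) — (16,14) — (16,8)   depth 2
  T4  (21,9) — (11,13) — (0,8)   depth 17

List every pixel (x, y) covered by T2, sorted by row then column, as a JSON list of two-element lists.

T0:
  2·area = 18
  edge (18, 2)→(20, 2): d=(2,0) top-left  bias=+0
  edge (20, 2)→(16, 11): d=(-4,9) right/bottom  bias=-1
  edge (16, 11)→(18, 2): d=(2,-9) top-left  bias=+0
    (9,1)@(19, 3): e=[2,5,11] → X
    (10,1)@(21, 3): e=[2,-13,29] → .
    (9,2)@(19, 5): e=[6,-3,15] → .
    (8,3)@(17, 7): e=[10,7,1] → X
    (9,3)@(19, 7): e=[10,-11,19] → .
    (8,4)@(17, 9): e=[14,-1,5] → .
  covered (2 px):
    . . . . . . . . . . .
    . . . . . . . . . X .
    . . . . . . . . . . .
    . . . . . . . . X . .
    . . . . . . . . . . .
    . . . . . . . . . . .
    . . . . . . . . . . .
    . . . . . . . . . . .
T1:
  2·area = 32
  edge (6, 14)→(13, 6): d=(7,-8) top-left  bias=+0
  edge (13, 6)→(10, 14): d=(-3,8) right/bottom  bias=-1
  edge (10, 14)→(6, 14): d=(-4,0) right/bottom  bias=-1
    (5,4)@(11, 9): e=[5,7,20] → X
    (6,4)@(13, 9): e=[21,-9,20] → .
    (4,5)@(9, 11): e=[3,17,12] → X
    (6,5)@(13, 11): e=[35,-15,12] → .
    (3,6)@(7, 13): e=[1,27,4] → X
    (5,6)@(11, 13): e=[33,-5,4] → .
    (3,7)@(7, 15): e=[15,21,-4] → .
    (4,7)@(9, 15): e=[31,5,-4] → .
  covered (5 px):
    . . . . . . . . . . .
    . . . . . . . . . . .
    . . . . . . . . . . .
    . . . . . . . . . . .
    . . . . . X . . . . .
    . . . . X X . . . . .
    . . . X X . . . . . .
    . . . . . . . . . . .
T2:
  2·area = 36  (B↔C swapped to make it positive)
  edge (11, 10)→(6, 12): d=(-5,2) right/bottom  bias=-1
  edge (6, 12)→(8, 4): d=(2,-8) top-left  bias=+0
  edge (8, 4)→(11, 10): d=(3,6) right/bottom  bias=-1
    (4,3)@(9, 7): e=[19,14,3] → X
    (5,3)@(11, 7): e=[15,30,-9] → .
    (3,4)@(7, 9): e=[13,2,21] → X
    (5,4)@(11, 9): e=[5,34,-3] → .
    (3,5)@(7, 11): e=[3,6,27] → X
    (4,5)@(9, 11): e=[-1,22,15] → .
    (3,6)@(7, 13): e=[-7,10,33] → .
  covered (4 px):
    . . . . . . . . . . .
    . . . . . . . . . . .
    . . . . . . . . . . .
    . . . . X . . . . . .
    . . . X X . . . . . .
    . . . X . . . . . . .
    . . . . . . . . . . .
    . . . . . . . . . . .
T3:
  2·area = 12
  edge (18, 8)→(16, 14): d=(-2,6) right/bottom  bias=-1
  edge (16, 14)→(16, 8): d=(0,-6) top-left  bias=+0
  edge (16, 8)→(18, 8): d=(2,0) top-left  bias=+0
    (9,2)@(19, 5): e=[0,18,-6] → .  [on edge]
    (8,4)@(17, 9): e=[4,6,2] → X
    (9,4)@(19, 9): e=[-8,18,2] → .
    (8,5)@(17, 11): e=[0,6,6] → .  [on edge]
  covered (1 px):
    . . . . . . . . . . .
    . . . . . . . . . . .
    . . . . . . . . . . .
    . . . . . . . . . . .
    . . . . . . . . X . .
    . . . . . . . . . . .
    . . . . . . . . . . .
    . . . . . . . . . . .
T4:
  2·area = 94
  edge (21, 9)→(11, 13): d=(-10,4) right/bottom  bias=-1
  edge (11, 13)→(0, 8): d=(-11,-5) top-left  bias=+0
  edge (0, 8)→(21, 9): d=(21,1) right/bottom  bias=-1
    (1,4)@(3, 9): e=[72,4,18] → X
    (2,4)@(5, 9): e=[64,14,16] → X
    (3,4)@(7, 9): e=[56,24,14] → X
    (4,4)@(9, 9): e=[48,34,12] → X
    (5,4)@(11, 9): e=[40,44,10] → X
    (6,4)@(13, 9): e=[32,54,8] → X
    (7,4)@(15, 9): e=[24,64,6] → X
    (8,4)@(17, 9): e=[16,74,4] → X
    (9,4)@(19, 9): e=[8,84,2] → X
    (10,4)@(21, 9): e=[0,94,0] → .  [on edge]
    (1,5)@(3, 11): e=[52,-18,60] → .
    (2,5)@(5, 11): e=[44,-8,58] → .
    (5,6)@(11, 13): e=[0,0,94] → .  [on edge]
  covered (14 px):
    . . . . . . . . . . .
    . . . . . . . . . . .
    . . . . . . . . . . .
    . . . . . . . . . . .
    . X X X X X X X X X .
    . . . X X X X X . . .
    . . . . . . . . . . .
    . . . . . . . . . . .

Final: [[4,3],[3,4],[4,4],[3,5]]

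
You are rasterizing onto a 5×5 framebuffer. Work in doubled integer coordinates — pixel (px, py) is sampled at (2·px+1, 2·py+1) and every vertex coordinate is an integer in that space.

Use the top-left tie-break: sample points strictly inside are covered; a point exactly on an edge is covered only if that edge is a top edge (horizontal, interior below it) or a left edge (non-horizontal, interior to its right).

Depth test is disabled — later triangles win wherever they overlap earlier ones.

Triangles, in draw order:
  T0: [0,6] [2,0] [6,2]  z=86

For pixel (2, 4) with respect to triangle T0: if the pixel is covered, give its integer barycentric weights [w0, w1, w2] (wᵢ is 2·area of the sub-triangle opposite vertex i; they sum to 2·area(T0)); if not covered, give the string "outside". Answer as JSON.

T0:
  2·area = 28
  edge (0, 6)→(2, 0): d=(2,-6) top-left  bias=+0
  edge (2, 0)→(6, 2): d=(4,2) right/bottom  bias=-1
  edge (6, 2)→(0, 6): d=(-6,4) right/bottom  bias=-1
    (1,0)@(3, 1): e=[8,2,18] → █
    (2,0)@(5, 1): e=[20,-2,10] → ·
    (0,1)@(1, 3): e=[0,14,14] → █  [on edge]
    (2,1)@(5, 3): e=[24,6,-2] → ·
    (0,2)@(1, 5): e=[4,22,2] → █
    (1,2)@(3, 5): e=[16,18,-6] → ·
    (0,3)@(1, 7): e=[8,30,-10] → ·
  covered (4 px):
    · █ · · ·
    █ █ · · ·
    █ · · · ·
    · · · · ·
    · · · · ·

Final: "outside"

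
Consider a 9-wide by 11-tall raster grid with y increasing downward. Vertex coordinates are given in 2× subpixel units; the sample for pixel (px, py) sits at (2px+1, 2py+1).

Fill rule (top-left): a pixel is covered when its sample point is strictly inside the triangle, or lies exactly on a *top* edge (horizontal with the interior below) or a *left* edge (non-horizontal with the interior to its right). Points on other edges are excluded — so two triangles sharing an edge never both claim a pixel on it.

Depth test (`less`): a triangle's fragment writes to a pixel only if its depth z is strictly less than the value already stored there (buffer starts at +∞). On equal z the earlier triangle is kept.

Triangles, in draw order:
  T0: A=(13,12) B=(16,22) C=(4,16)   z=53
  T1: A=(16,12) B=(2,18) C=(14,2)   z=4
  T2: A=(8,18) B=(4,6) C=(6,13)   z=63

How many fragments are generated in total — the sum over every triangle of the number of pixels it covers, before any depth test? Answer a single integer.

T0:
  2·area = 102
  edge (13, 12)→(16, 22): d=(3,10) right/bottom  bias=-1
  edge (16, 22)→(4, 16): d=(-12,-6) top-left  bias=+0
  edge (4, 16)→(13, 12): d=(9,-4) top-left  bias=+0
    (5,6)@(11, 13): e=[23,78,1] → #
    (6,6)@(13, 13): e=[3,90,9] → #
    (7,6)@(15, 13): e=[-17,102,17] → ·
    (3,7)@(7, 15): e=[69,30,3] → #
    (4,7)@(9, 15): e=[49,42,11] → #
    (7,7)@(15, 15): e=[-11,78,35] → ·
    (3,8)@(7, 17): e=[75,6,21] → #
    (7,8)@(15, 17): e=[-5,54,53] → ·
    (3,9)@(7, 19): e=[81,-18,39] → ·
    (4,9)@(9, 19): e=[61,-6,47] → ·
    (5,9)@(11, 19): e=[41,6,55] → #
    (7,9)@(15, 19): e=[1,30,71] → #
  covered (14 px):
    · · · · · · · · ·
    · · · · · · · · ·
    · · · · · · · · ·
    · · · · · · · · ·
    · · · · · · · · ·
    · · · · · · · · ·
    · · · · · # # · ·
    · · · # # # # · ·
    · · · # # # # · ·
    · · · · · # # # ·
    · · · · · · · # ·
T1:
  2·area = 152
  edge (16, 12)→(2, 18): d=(-14,6) right/bottom  bias=-1
  edge (2, 18)→(14, 2): d=(12,-16) top-left  bias=+0
  edge (14, 2)→(16, 12): d=(2,10) right/bottom  bias=-1
    (6,2)@(13, 5): e=[116,20,16] → #
    (7,2)@(15, 5): e=[104,52,-4] → ·
    (5,3)@(11, 7): e=[100,12,40] → #
    (7,3)@(15, 7): e=[76,76,0] → ·  [on edge]
    (4,4)@(9, 9): e=[84,4,64] → #
    (7,4)@(15, 9): e=[48,100,4] → #
    (8,4)@(17, 9): e=[36,132,-16] → ·
    (4,5)@(9, 11): e=[56,28,68] → #
    (8,5)@(17, 11): e=[8,156,-12] → ·
    (3,6)@(7, 13): e=[40,20,92] → #
    (7,6)@(15, 13): e=[-8,148,12] → ·
    (2,7)@(5, 15): e=[24,12,116] → #
    (4,7)@(9, 15): e=[0,76,76] → ·  [on edge]
    (8,8)@(17, 17): e=[-76,228,0] → ·  [on edge]
  covered (18 px):
    · · · · · · · · ·
    · · · · · · · · ·
    · · · · · · # · ·
    · · · · · # # · ·
    · · · · # # # # ·
    · · · · # # # # ·
    · · · # # # # · ·
    · · # # · · · · ·
    · # · · · · · · ·
    · · · · · · · · ·
    · · · · · · · · ·
T2:
  2·area = 4  (B↔C swapped to make it positive)
  edge (8, 18)→(6, 13): d=(-2,-5) top-left  bias=+0
  edge (6, 13)→(4, 6): d=(-2,-7) top-left  bias=+0
  edge (4, 6)→(8, 18): d=(4,12) right/bottom  bias=-1
    (1,1)@(3, 3): e=[5,-1,0] → ·  [on edge]
    (2,4)@(5, 9): e=[3,1,0] → ·  [on edge]
    (3,7)@(7, 15): e=[1,3,0] → ·  [on edge]
    (4,10)@(9, 21): e=[-1,5,0] → ·  [on edge]
  covered (0 px):
    · · · · · · · · ·
    · · · · · · · · ·
    · · · · · · · · ·
    · · · · · · · · ·
    · · · · · · · · ·
    · · · · · · · · ·
    · · · · · · · · ·
    · · · · · · · · ·
    · · · · · · · · ·
    · · · · · · · · ·
    · · · · · · · · ·

Result: 32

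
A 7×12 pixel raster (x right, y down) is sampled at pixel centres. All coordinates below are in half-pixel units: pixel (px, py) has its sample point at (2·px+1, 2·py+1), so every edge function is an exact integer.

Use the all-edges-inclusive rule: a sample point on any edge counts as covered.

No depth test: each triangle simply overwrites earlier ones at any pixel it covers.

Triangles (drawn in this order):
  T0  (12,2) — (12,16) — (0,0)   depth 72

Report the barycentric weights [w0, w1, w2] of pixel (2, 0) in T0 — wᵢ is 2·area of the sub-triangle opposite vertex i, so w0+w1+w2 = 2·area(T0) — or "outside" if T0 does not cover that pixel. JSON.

T0:
  2·area = 168
  edge (12, 2)→(12, 16): d=(0,14) inclusive
  edge (12, 16)→(0, 0): d=(-12,-16) inclusive
  edge (0, 0)→(12, 2): d=(12,2) inclusive
    (0,0)@(1, 1): e=[154,4,10] → #
    (1,0)@(3, 1): e=[126,36,6] → #
    (2,0)@(5, 1): e=[98,68,2] → #
    (3,0)@(7, 1): e=[70,100,-2] → ·
    (0,1)@(1, 3): e=[154,-20,34] → ·
    (1,1)@(3, 3): e=[126,12,30] → #
    (3,1)@(7, 3): e=[70,76,22] → #
    (4,1)@(9, 3): e=[42,108,18] → #
    (5,1)@(11, 3): e=[14,140,14] → #
    (6,1)@(13, 3): e=[-14,172,10] → ·
    (1,2)@(3, 5): e=[126,-12,54] → ·
    (2,2)@(5, 5): e=[98,20,50] → #
  covered (21 px):
    # # # · · · ·
    · # # # # # ·
    · · # # # # ·
    · · · # # # ·
    · · · # # # ·
    · · · · # # ·
    · · · · · # ·
    · · · · · · ·
    · · · · · · ·
    · · · · · · ·
    · · · · · · ·
    · · · · · · ·

Answer: [68,2,98]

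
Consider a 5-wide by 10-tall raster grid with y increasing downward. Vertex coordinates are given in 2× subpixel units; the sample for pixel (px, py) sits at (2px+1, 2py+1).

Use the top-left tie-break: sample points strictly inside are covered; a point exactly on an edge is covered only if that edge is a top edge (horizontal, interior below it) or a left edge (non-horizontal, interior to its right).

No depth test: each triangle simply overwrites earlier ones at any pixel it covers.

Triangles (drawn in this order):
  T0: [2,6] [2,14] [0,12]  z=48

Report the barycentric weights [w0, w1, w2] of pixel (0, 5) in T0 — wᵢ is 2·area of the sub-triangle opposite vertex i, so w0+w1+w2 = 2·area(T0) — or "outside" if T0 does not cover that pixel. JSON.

T0:
  2·area = 16
  edge (2, 6)→(2, 14): d=(0,8) right/bottom  bias=-1
  edge (2, 14)→(0, 12): d=(-2,-2) top-left  bias=+0
  edge (0, 12)→(2, 6): d=(2,-6) top-left  bias=+0
    (1,1)@(3, 3): e=[-8,24,0] → .  [on edge]
    (0,4)@(1, 9): e=[8,8,0] → X  [on edge]
    (1,4)@(3, 9): e=[-8,12,12] → .
    (0,5)@(1, 11): e=[8,4,4] → X
    (1,5)@(3, 11): e=[-8,8,16] → .
    (0,6)@(1, 13): e=[8,0,8] → X  [on edge]
    (1,6)@(3, 13): e=[-8,4,20] → .
    (0,7)@(1, 15): e=[8,-4,12] → .
    (1,7)@(3, 15): e=[-8,0,24] → .  [on edge]
    (2,8)@(5, 17): e=[-24,0,40] → .  [on edge]
    (3,9)@(7, 19): e=[-40,0,56] → .  [on edge]
  covered (3 px):
    . . . . .
    . . . . .
    . . . . .
    . . . . .
    X . . . .
    X . . . .
    X . . . .
    . . . . .
    . . . . .
    . . . . .

Result: [4,4,8]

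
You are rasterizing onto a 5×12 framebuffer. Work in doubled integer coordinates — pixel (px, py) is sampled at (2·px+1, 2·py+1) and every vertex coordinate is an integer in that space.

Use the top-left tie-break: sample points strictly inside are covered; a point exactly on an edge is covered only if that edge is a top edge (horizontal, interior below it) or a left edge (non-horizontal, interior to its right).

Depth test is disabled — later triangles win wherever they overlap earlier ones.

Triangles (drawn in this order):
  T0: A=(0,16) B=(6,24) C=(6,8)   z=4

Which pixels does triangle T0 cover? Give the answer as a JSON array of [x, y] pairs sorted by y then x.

T0:
  2·area = 96  (B↔C swapped to make it positive)
  edge (0, 16)→(6, 8): d=(6,-8) top-left  bias=+0
  edge (6, 8)→(6, 24): d=(0,16) right/bottom  bias=-1
  edge (6, 24)→(0, 16): d=(-6,-8) top-left  bias=+0
    (2,5)@(5, 11): e=[10,16,70] → #
    (3,5)@(7, 11): e=[26,-16,86] → ·
    (1,6)@(3, 13): e=[6,48,42] → #
    (3,6)@(7, 13): e=[38,-16,74] → ·
    (0,7)@(1, 15): e=[2,80,14] → #
    (3,7)@(7, 15): e=[50,-16,62] → ·
    (0,8)@(1, 17): e=[14,80,2] → #
    (3,8)@(7, 17): e=[62,-16,50] → ·
    (0,9)@(1, 19): e=[26,80,-10] → ·
    (1,9)@(3, 19): e=[42,48,6] → #
    (3,9)@(7, 19): e=[74,-16,38] → ·
    (1,10)@(3, 21): e=[54,48,-6] → ·
  covered (12 px):
    · · · · ·
    · · · · ·
    · · · · ·
    · · · · ·
    · · · · ·
    · · # · ·
    · # # · ·
    # # # · ·
    # # # · ·
    · # # · ·
    · · # · ·
    · · · · ·

Result: [[2,5],[1,6],[2,6],[0,7],[1,7],[2,7],[0,8],[1,8],[2,8],[1,9],[2,9],[2,10]]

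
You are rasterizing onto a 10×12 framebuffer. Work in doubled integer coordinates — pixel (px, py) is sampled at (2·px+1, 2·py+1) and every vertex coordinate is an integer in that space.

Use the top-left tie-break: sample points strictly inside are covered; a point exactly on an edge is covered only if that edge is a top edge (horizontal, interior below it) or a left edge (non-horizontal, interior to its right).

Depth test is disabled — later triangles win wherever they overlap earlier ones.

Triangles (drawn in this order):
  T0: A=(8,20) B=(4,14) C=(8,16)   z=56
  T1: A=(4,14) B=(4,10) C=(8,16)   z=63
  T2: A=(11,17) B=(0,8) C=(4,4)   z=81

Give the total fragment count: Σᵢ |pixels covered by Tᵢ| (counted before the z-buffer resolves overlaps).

T0:
  2·area = 16
  edge (8, 20)→(4, 14): d=(-4,-6) top-left  bias=+0
  edge (4, 14)→(8, 16): d=(4,2) right/bottom  bias=-1
  edge (8, 16)→(8, 20): d=(0,4) right/bottom  bias=-1
    (2,7)@(5, 15): e=[2,2,12] → █
    (3,7)@(7, 15): e=[14,-2,4] → ·
    (2,8)@(5, 17): e=[-6,10,12] → ·
    (3,8)@(7, 17): e=[6,6,4] → █
    (4,8)@(9, 17): e=[18,2,-4] → ·
    (3,9)@(7, 19): e=[-2,14,4] → ·
  covered (2 px):
    · · · · · · · · · ·
    · · · · · · · · · ·
    · · · · · · · · · ·
    · · · · · · · · · ·
    · · · · · · · · · ·
    · · · · · · · · · ·
    · · · · · · · · · ·
    · · █ · · · · · · ·
    · · · █ · · · · · ·
    · · · · · · · · · ·
    · · · · · · · · · ·
    · · · · · · · · · ·
T1:
  2·area = 16
  edge (4, 14)→(4, 10): d=(0,-4) top-left  bias=+0
  edge (4, 10)→(8, 16): d=(4,6) right/bottom  bias=-1
  edge (8, 16)→(4, 14): d=(-4,-2) top-left  bias=+0
    (2,6)@(5, 13): e=[4,6,6] → █
    (3,6)@(7, 13): e=[12,-6,10] → ·
    (2,7)@(5, 15): e=[4,14,-2] → ·
    (3,7)@(7, 15): e=[12,2,2] → █
    (4,7)@(9, 15): e=[20,-10,6] → ·
    (3,8)@(7, 17): e=[12,10,-6] → ·
  covered (2 px):
    · · · · · · · · · ·
    · · · · · · · · · ·
    · · · · · · · · · ·
    · · · · · · · · · ·
    · · · · · · · · · ·
    · · · · · · · · · ·
    · · █ · · · · · · ·
    · · · █ · · · · · ·
    · · · · · · · · · ·
    · · · · · · · · · ·
    · · · · · · · · · ·
    · · · · · · · · · ·
T2:
  2·area = 80
  edge (11, 17)→(0, 8): d=(-11,-9) top-left  bias=+0
  edge (0, 8)→(4, 4): d=(4,-4) top-left  bias=+0
  edge (4, 4)→(11, 17): d=(7,13) right/bottom  bias=-1
    (3,0)@(7, 1): e=[140,0,-60] → ·  [on edge]
    (2,1)@(5, 3): e=[100,0,-20] → ·  [on edge]
    (1,2)@(3, 5): e=[60,0,20] → █  [on edge]
    (2,2)@(5, 5): e=[78,8,-6] → ·
    (0,3)@(1, 7): e=[20,0,60] → █  [on edge]
    (2,3)@(5, 7): e=[56,16,8] → █
    (3,3)@(7, 7): e=[74,24,-18] → ·
    (0,4)@(1, 9): e=[-2,8,74] → ·
    (1,4)@(3, 9): e=[16,16,48] → █
    (3,4)@(7, 9): e=[52,32,-4] → ·
    (1,5)@(3, 11): e=[-6,24,62] → ·
    (2,5)@(5, 11): e=[12,32,36] → █
    (5,8)@(11, 17): e=[0,80,0] → ·  [on edge]
  covered (10 px):
    · · · · · · · · · ·
    · · · · · · · · · ·
    · █ · · · · · · · ·
    █ █ █ · · · · · · ·
    · █ █ · · · · · · ·
    · · █ █ · · · · · ·
    · · · █ · · · · · ·
    · · · · █ · · · · ·
    · · · · · · · · · ·
    · · · · · · · · · ·
    · · · · · · · · · ·
    · · · · · · · · · ·

Answer: 14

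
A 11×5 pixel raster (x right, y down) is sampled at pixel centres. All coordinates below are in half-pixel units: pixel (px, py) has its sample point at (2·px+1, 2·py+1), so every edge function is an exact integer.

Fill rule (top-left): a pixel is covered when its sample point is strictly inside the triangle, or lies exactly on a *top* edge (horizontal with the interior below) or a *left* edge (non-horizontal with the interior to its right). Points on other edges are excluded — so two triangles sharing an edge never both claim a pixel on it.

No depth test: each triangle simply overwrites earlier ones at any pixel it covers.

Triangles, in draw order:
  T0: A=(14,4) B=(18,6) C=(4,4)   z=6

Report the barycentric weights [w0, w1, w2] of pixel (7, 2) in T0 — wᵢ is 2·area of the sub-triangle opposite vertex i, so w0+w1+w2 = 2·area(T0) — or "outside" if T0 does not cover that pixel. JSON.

T0:
  2·area = 20
  edge (14, 4)→(18, 6): d=(4,2) right/bottom  bias=-1
  edge (18, 6)→(4, 4): d=(-14,-2) top-left  bias=+0
  edge (4, 4)→(14, 4): d=(10,0) top-left  bias=+0
    (5,2)@(11, 5): e=[10,0,10] → X  [on edge]
    (6,2)@(13, 5): e=[6,4,10] → X
    (7,2)@(15, 5): e=[2,8,10] → X
    (8,2)@(17, 5): e=[-2,12,10] → .
    (5,3)@(11, 7): e=[18,-28,30] → .
    (6,3)@(13, 7): e=[14,-24,30] → .
    (7,3)@(15, 7): e=[10,-20,30] → .
  covered (3 px):
    . . . . . . . . . . .
    . . . . . . . . . . .
    . . . . . X X X . . .
    . . . . . . . . . . .
    . . . . . . . . . . .

Final: [8,10,2]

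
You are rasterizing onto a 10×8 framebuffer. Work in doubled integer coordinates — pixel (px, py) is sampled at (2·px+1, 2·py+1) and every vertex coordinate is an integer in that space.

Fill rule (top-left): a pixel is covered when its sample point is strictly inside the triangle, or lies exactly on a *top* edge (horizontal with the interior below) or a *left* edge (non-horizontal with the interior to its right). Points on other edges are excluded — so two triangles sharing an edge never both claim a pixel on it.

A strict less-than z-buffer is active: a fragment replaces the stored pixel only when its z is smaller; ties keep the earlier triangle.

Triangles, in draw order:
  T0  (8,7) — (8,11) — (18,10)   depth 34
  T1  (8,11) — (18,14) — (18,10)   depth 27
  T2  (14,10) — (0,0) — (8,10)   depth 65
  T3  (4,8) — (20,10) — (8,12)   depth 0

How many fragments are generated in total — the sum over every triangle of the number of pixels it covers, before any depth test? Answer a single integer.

T0:
  2·area = 40  (B↔C swapped to make it positive)
  edge (8, 7)→(18, 10): d=(10,3) right/bottom  bias=-1
  edge (18, 10)→(8, 11): d=(-10,1) right/bottom  bias=-1
  edge (8, 11)→(8, 7): d=(0,-4) top-left  bias=+0
    (4,4)@(9, 9): e=[17,19,4] → #
    (5,4)@(11, 9): e=[11,17,12] → #
    (6,4)@(13, 9): e=[5,15,20] → #
    (7,4)@(15, 9): e=[-1,13,28] → ·
    (4,5)@(9, 11): e=[37,-1,4] → ·
    (5,5)@(11, 11): e=[31,-3,12] → ·
    (6,5)@(13, 11): e=[25,-5,20] → ·
  covered (3 px):
    · · · · · · · · · ·
    · · · · · · · · · ·
    · · · · · · · · · ·
    · · · · · · · · · ·
    · · · · # # # · · ·
    · · · · · · · · · ·
    · · · · · · · · · ·
    · · · · · · · · · ·
T1:
  2·area = 40  (B↔C swapped to make it positive)
  edge (8, 11)→(18, 10): d=(10,-1) top-left  bias=+0
  edge (18, 10)→(18, 14): d=(0,4) right/bottom  bias=-1
  edge (18, 14)→(8, 11): d=(-10,-3) top-left  bias=+0
    (4,5)@(9, 11): e=[1,36,3] → #
    (5,5)@(11, 11): e=[3,28,9] → #
    (6,5)@(13, 11): e=[5,20,15] → #
    (7,5)@(15, 11): e=[7,12,21] → #
    (8,5)@(17, 11): e=[9,4,27] → #
    (9,5)@(19, 11): e=[11,-4,33] → ·
    (4,6)@(9, 13): e=[21,36,-17] → ·
    (5,6)@(11, 13): e=[23,28,-11] → ·
    (6,6)@(13, 13): e=[25,20,-5] → ·
    (7,6)@(15, 13): e=[27,12,1] → #
    (9,6)@(19, 13): e=[31,-4,13] → ·
    (7,7)@(15, 15): e=[47,12,-19] → ·
  covered (7 px):
    · · · · · · · · · ·
    · · · · · · · · · ·
    · · · · · · · · · ·
    · · · · · · · · · ·
    · · · · · · · · · ·
    · · · · # # # # # ·
    · · · · · · · # # ·
    · · · · · · · · · ·
T2:
  2·area = 60  (B↔C swapped to make it positive)
  edge (14, 10)→(8, 10): d=(-6,0) right/bottom  bias=-1
  edge (8, 10)→(0, 0): d=(-8,-10) top-left  bias=+0
  edge (0, 0)→(14, 10): d=(14,10) right/bottom  bias=-1
    (0,0)@(1, 1): e=[54,2,4] → #
    (1,0)@(3, 1): e=[54,22,-16] → ·
    (0,1)@(1, 3): e=[42,-14,32] → ·
    (1,1)@(3, 3): e=[42,6,12] → #
    (2,1)@(5, 3): e=[42,26,-8] → ·
    (1,2)@(3, 5): e=[30,-10,40] → ·
    (2,2)@(5, 5): e=[30,10,20] → #
    (3,2)@(7, 5): e=[30,30,0] → ·  [on edge]
    (2,3)@(5, 7): e=[18,-6,48] → ·
    (3,3)@(7, 7): e=[18,14,28] → #
    (4,3)@(9, 7): e=[18,34,8] → #
    (5,3)@(11, 7): e=[18,54,-12] → ·
  covered (7 px):
    # · · · · · · · · ·
    · # · · · · · · · ·
    · · # · · · · · · ·
    · · · # # · · · · ·
    · · · · # # · · · ·
    · · · · · · · · · ·
    · · · · · · · · · ·
    · · · · · · · · · ·
T3:
  2·area = 56
  edge (4, 8)→(20, 10): d=(16,2) right/bottom  bias=-1
  edge (20, 10)→(8, 12): d=(-12,2) right/bottom  bias=-1
  edge (8, 12)→(4, 8): d=(-4,-4) top-left  bias=+0
    (0,2)@(1, 5): e=[-42,98,0] → ·  [on edge]
    (1,3)@(3, 7): e=[-14,70,0] → ·  [on edge]
    (2,4)@(5, 9): e=[14,42,0] → #  [on edge]
    (3,4)@(7, 9): e=[10,38,8] → #
    (4,4)@(9, 9): e=[6,34,16] → #
    (5,4)@(11, 9): e=[2,30,24] → #
    (6,4)@(13, 9): e=[-2,26,32] → ·
    (2,5)@(5, 11): e=[46,18,-8] → ·
    (3,5)@(7, 11): e=[42,14,0] → #  [on edge]
    (6,5)@(13, 11): e=[30,2,24] → #
    (7,5)@(15, 11): e=[26,-2,32] → ·
    (3,6)@(7, 13): e=[74,-10,-8] → ·
    (4,6)@(9, 13): e=[70,-14,0] → ·  [on edge]
    (5,7)@(11, 15): e=[98,-42,0] → ·  [on edge]
  covered (8 px):
    · · · · · · · · · ·
    · · · · · · · · · ·
    · · · · · · · · · ·
    · · · · · · · · · ·
    · · # # # # · · · ·
    · · · # # # # · · ·
    · · · · · · · · · ·
    · · · · · · · · · ·

Answer: 25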